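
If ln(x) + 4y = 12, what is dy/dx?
Apply d/dx to both sides, remembering that y depends on x. Each occurrence of y therefore brings in a y' = dy/dx via the chain rule.

With F(x, y) equal to the left-hand side minus the right, differentiate F term by term:
  d/dx[4y] = 4·y'
  d/dx[ln(x)] = 1/x
  d/dx[-12] = 0
Adding these up, d/dx[F] = 0 becomes
  (1/x) + (4)·y' = 0,
so isolating y',
  dy/dx = -(1/x)/(4) = -1/(4x)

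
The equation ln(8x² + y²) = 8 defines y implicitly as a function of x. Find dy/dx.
Take d/dx of both sides. Since y is implicitly a function of x, the chain rule attaches a y' = dy/dx factor whenever we differentiate through y.

Set F(x, y) = (left side) − (right side), so the curve is F = 0. Differentiating each term of F:
  d/dx[ln(8x^2 + y^2)] = (16x + 2y·y')/(8x^2 + y^2)
  d/dx[-8] = 0

Collecting, the y'-free part is the partial derivative in x and the y' coefficient is the partial derivative in y:
  ∂F/∂x = 16x/(8x^2 + y^2)
  ∂F/∂y = 2y/(8x^2 + y^2)

so d/dx[F(x, y(x))] = ∂F/∂x + (∂F/∂y)·y' = 0. Rearranging,
  dy/dx = -(∂F/∂x)/(∂F/∂y) = -(16x/(8x^2 + y^2))/(2y/(8x^2 + y^2)) = -8x/y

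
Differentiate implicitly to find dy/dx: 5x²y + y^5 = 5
Differentiate the relation implicitly: treat y = y(x) and apply the chain rule, so every y-derivative picks up a y' = dy/dx factor.

With everything moved to the left-hand side, differentiate term by term:
  d/dx[5x^2y] = 5x^2·y' + 10xy
  d/dx[y^5] = 5y^4·y'
  d/dx[-5] = 0

Separating the contributions that come from x directly and those that come through y:
  without y':      10xy
  multiplying y':  5x^2 + 5y^4

so (10xy) + (5x^2 + 5y^4)·y' = 0, and therefore
  dy/dx = -(10xy)/(5x^2 + 5y^4) = -2xy/(x^2 + y^4)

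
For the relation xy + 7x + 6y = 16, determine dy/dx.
Differentiate the relation implicitly: treat y = y(x) and apply the chain rule, so every y-derivative picks up a y' = dy/dx factor.

With everything moved to the left-hand side, differentiate term by term:
  d/dx[xy] = x·y' + y
  d/dx[7x] = 7
  d/dx[6y] = 6·y'
  d/dx[-16] = 0

Separating the contributions that come from x directly and those that come through y:
  without y':      y + 7
  multiplying y':  x + 6

so (y + 7) + (x + 6)·y' = 0, and therefore
  dy/dx = -(y + 7)/(x + 6) = (-y - 7)/(x + 6)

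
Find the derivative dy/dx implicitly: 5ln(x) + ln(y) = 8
Differentiate the relation implicitly: treat y = y(x) and apply the chain rule, so every y-derivative picks up a y' = dy/dx factor.

With everything moved to the left-hand side, differentiate term by term:
  d/dx[5ln(x)] = 5/x
  d/dx[ln(y)] = y'/y
  d/dx[-8] = 0

Separating the contributions that come from x directly and those that come through y:
  without y':      5/x
  multiplying y':  1/y

so (5/x) + (1/y)·y' = 0, and therefore
  dy/dx = -(5/x)/(1/y) = -5y/x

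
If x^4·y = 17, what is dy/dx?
Differentiate both sides with respect to x, treating y as y(x). By the chain rule, any term containing y contributes a factor of y' = dy/dx when we differentiate it.

Move every term to one side and write the relation as F(x, y) = 0. Term by term,
  d/dx[x^4y] = x^4·y' + 4x^3y
  d/dx[-17] = 0

The pieces without y' make up ∂F/∂x and the coefficient of y' is ∂F/∂y:
  ∂F/∂x = 4x^3y,
  ∂F/∂y = x^4.

Since d/dx[F] = ∂F/∂x + (∂F/∂y)·y' = 0, solve for y':
  (∂F/∂y)·y' = -∂F/∂x
  dy/dx = -(∂F/∂x)/(∂F/∂y) = -(4x^3y)/(x^4) = -4y/x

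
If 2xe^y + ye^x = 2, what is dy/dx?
Differentiate the relation implicitly: treat y = y(x) and apply the chain rule, so every y-derivative picks up a y' = dy/dx factor.

With everything moved to the left-hand side, differentiate term by term:
  d/dx[2x·e^(y)] = 2x·y'·e^(y) + 2e^(y)
  d/dx[y·e^(x)] = y·e^(x) + y'·e^(x)
  d/dx[-2] = 0

Separating the contributions that come from x directly and those that come through y:
  without y':      y·e^(x) + 2e^(y)
  multiplying y':  2x·e^(y) + e^(x)

so (y·e^(x) + 2e^(y)) + (2x·e^(y) + e^(x))·y' = 0, and therefore
  dy/dx = -(y·e^(x) + 2e^(y))/(2x·e^(y) + e^(x)) = (-y·e^(x) - 2e^(y))/(2x·e^(y) + e^(x))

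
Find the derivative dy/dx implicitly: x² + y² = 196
Differentiate the relation implicitly: treat y = y(x) and apply the chain rule, so every y-derivative picks up a y' = dy/dx factor.

With everything moved to the left-hand side, differentiate term by term:
  d/dx[x^2] = 2x
  d/dx[y^2] = 2y·y'
  d/dx[-196] = 0

Separating the contributions that come from x directly and those that come through y:
  without y':      2x
  multiplying y':  2y

so (2x) + (2y)·y' = 0, and therefore
  dy/dx = -(2x)/(2y) = -x/y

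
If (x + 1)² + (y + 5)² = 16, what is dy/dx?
Differentiate the relation implicitly: treat y = y(x) and apply the chain rule, so every y-derivative picks up a y' = dy/dx factor.

With everything moved to the left-hand side, differentiate term by term:
  d/dx[(x + 1)^2] = 2x + 2
  d/dx[(y + 5)^2] = 2·y'(y + 5)
  d/dx[-16] = 0

Separating the contributions that come from x directly and those that come through y:
  without y':      2x + 2
  multiplying y':  2y + 10

so (2x + 2) + (2y + 10)·y' = 0, and therefore
  dy/dx = -(2x + 2)/(2y + 10) = (-x - 1)/(y + 5)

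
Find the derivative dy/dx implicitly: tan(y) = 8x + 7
Apply d/dx to both sides, remembering that y depends on x. Each occurrence of y therefore brings in a y' = dy/dx via the chain rule.

With F(x, y) equal to the left-hand side minus the right, differentiate F term by term:
  d/dx[-8x] = -8
  d/dx[tan(y)] = y'(tan(y)^2 + 1)
  d/dx[-7] = 0
Adding these up, d/dx[F] = 0 becomes
  (-8) + (tan(y)^2 + 1)·y' = 0,
so isolating y',
  dy/dx = -(-8)/(tan(y)^2 + 1) = 8cos(y)^2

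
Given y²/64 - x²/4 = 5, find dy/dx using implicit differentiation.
Apply d/dx to both sides, remembering that y depends on x. Each occurrence of y therefore brings in a y' = dy/dx via the chain rule.

With F(x, y) equal to the left-hand side minus the right, differentiate F term by term:
  d/dx[-x^2/4] = -x/2
  d/dx[y^2/64] = y·y'/32
  d/dx[-5] = 0
Adding these up, d/dx[F] = 0 becomes
  (-x/2) + (y/32)·y' = 0,
so isolating y',
  dy/dx = -(-x/2)/(y/32) = 16x/y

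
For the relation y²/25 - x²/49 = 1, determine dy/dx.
Apply d/dx to both sides, remembering that y depends on x. Each occurrence of y therefore brings in a y' = dy/dx via the chain rule.

With F(x, y) equal to the left-hand side minus the right, differentiate F term by term:
  d/dx[-x^2/49] = -2x/49
  d/dx[y^2/25] = 2y·y'/25
  d/dx[-1] = 0
Adding these up, d/dx[F] = 0 becomes
  (-2x/49) + (2y/25)·y' = 0,
so isolating y',
  dy/dx = -(-2x/49)/(2y/25) = 25x/(49y)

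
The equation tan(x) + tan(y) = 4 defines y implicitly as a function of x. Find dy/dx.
Take d/dx of both sides. Since y is implicitly a function of x, the chain rule attaches a y' = dy/dx factor whenever we differentiate through y.

Set F(x, y) = (left side) − (right side), so the curve is F = 0. Differentiating each term of F:
  d/dx[tan(x)] = tan(x)^2 + 1
  d/dx[tan(y)] = y'(tan(y)^2 + 1)
  d/dx[-4] = 0

Collecting, the y'-free part is the partial derivative in x and the y' coefficient is the partial derivative in y:
  ∂F/∂x = tan(x)^2 + 1
  ∂F/∂y = tan(y)^2 + 1

so d/dx[F(x, y(x))] = ∂F/∂x + (∂F/∂y)·y' = 0. Rearranging,
  dy/dx = -(∂F/∂x)/(∂F/∂y) = -(tan(x)^2 + 1)/(tan(y)^2 + 1) = -cos(y)^2/cos(x)^2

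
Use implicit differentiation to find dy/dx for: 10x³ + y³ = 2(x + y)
Take d/dx of both sides. Since y is implicitly a function of x, the chain rule attaches a y' = dy/dx factor whenever we differentiate through y.

Set F(x, y) = (left side) − (right side), so the curve is F = 0. Differentiating each term of F:
  d/dx[10x^3] = 30x^2
  d/dx[-2x] = -2
  d/dx[y^3] = 3y^2·y'
  d/dx[-2y] = -2·y'

Collecting, the y'-free part is the partial derivative in x and the y' coefficient is the partial derivative in y:
  ∂F/∂x = 30x^2 - 2
  ∂F/∂y = 3y^2 - 2

so d/dx[F(x, y(x))] = ∂F/∂x + (∂F/∂y)·y' = 0. Rearranging,
  dy/dx = -(∂F/∂x)/(∂F/∂y) = -(30x^2 - 2)/(3y^2 - 2) = 2(1 - 15x^2)/(3y^2 - 2)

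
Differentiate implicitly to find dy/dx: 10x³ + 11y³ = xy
Differentiate both sides with respect to x, treating y as y(x). By the chain rule, any term containing y contributes a factor of y' = dy/dx when we differentiate it.

Move every term to one side and write the relation as F(x, y) = 0. Term by term,
  d/dx[10x^3] = 30x^2
  d/dx[-xy] = -x·y' - y
  d/dx[11y^3] = 33y^2·y'

The pieces without y' make up ∂F/∂x and the coefficient of y' is ∂F/∂y:
  ∂F/∂x = 30x^2 - y,
  ∂F/∂y = -x + 33y^2.

Since d/dx[F] = ∂F/∂x + (∂F/∂y)·y' = 0, solve for y':
  (∂F/∂y)·y' = -∂F/∂x
  dy/dx = -(∂F/∂x)/(∂F/∂y) = -(30x^2 - y)/(-x + 33y^2) = (30x^2 - y)/(x - 33y^2)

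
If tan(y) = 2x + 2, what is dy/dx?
Apply d/dx to both sides, remembering that y depends on x. Each occurrence of y therefore brings in a y' = dy/dx via the chain rule.

With F(x, y) equal to the left-hand side minus the right, differentiate F term by term:
  d/dx[-2x] = -2
  d/dx[tan(y)] = y'(tan(y)^2 + 1)
  d/dx[-2] = 0
Adding these up, d/dx[F] = 0 becomes
  (-2) + (tan(y)^2 + 1)·y' = 0,
so isolating y',
  dy/dx = -(-2)/(tan(y)^2 + 1) = 2cos(y)^2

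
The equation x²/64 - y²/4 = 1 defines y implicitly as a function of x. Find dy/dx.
Differentiate the relation implicitly: treat y = y(x) and apply the chain rule, so every y-derivative picks up a y' = dy/dx factor.

With everything moved to the left-hand side, differentiate term by term:
  d/dx[x^2/64] = x/32
  d/dx[-y^2/4] = -y·y'/2
  d/dx[-1] = 0

Separating the contributions that come from x directly and those that come through y:
  without y':      x/32
  multiplying y':  -y/2

so (x/32) + (-y/2)·y' = 0, and therefore
  dy/dx = -(x/32)/(-y/2) = x/(16y)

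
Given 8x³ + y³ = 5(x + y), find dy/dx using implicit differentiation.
Differentiate the relation implicitly: treat y = y(x) and apply the chain rule, so every y-derivative picks up a y' = dy/dx factor.

With everything moved to the left-hand side, differentiate term by term:
  d/dx[8x^3] = 24x^2
  d/dx[-5x] = -5
  d/dx[y^3] = 3y^2·y'
  d/dx[-5y] = -5·y'

Separating the contributions that come from x directly and those that come through y:
  without y':      24x^2 - 5
  multiplying y':  3y^2 - 5

so (24x^2 - 5) + (3y^2 - 5)·y' = 0, and therefore
  dy/dx = -(24x^2 - 5)/(3y^2 - 5) = (5 - 24x^2)/(3y^2 - 5)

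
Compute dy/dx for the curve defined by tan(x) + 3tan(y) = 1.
Differentiate both sides with respect to x, treating y as y(x). By the chain rule, any term containing y contributes a factor of y' = dy/dx when we differentiate it.

Move every term to one side and write the relation as F(x, y) = 0. Term by term,
  d/dx[tan(x)] = tan(x)^2 + 1
  d/dx[3tan(y)] = 3·y'(tan(y)^2 + 1)
  d/dx[-1] = 0

The pieces without y' make up ∂F/∂x and the coefficient of y' is ∂F/∂y:
  ∂F/∂x = tan(x)^2 + 1,
  ∂F/∂y = 3tan(y)^2 + 3.

Since d/dx[F] = ∂F/∂x + (∂F/∂y)·y' = 0, solve for y':
  (∂F/∂y)·y' = -∂F/∂x
  dy/dx = -(∂F/∂x)/(∂F/∂y) = -(tan(x)^2 + 1)/(3tan(y)^2 + 3) = -cos(y)^2/(3cos(x)^2)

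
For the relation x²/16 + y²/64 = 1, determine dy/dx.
Differentiate the relation implicitly: treat y = y(x) and apply the chain rule, so every y-derivative picks up a y' = dy/dx factor.

With everything moved to the left-hand side, differentiate term by term:
  d/dx[x^2/16] = x/8
  d/dx[y^2/64] = y·y'/32
  d/dx[-1] = 0

Separating the contributions that come from x directly and those that come through y:
  without y':      x/8
  multiplying y':  y/32

so (x/8) + (y/32)·y' = 0, and therefore
  dy/dx = -(x/8)/(y/32) = -4x/y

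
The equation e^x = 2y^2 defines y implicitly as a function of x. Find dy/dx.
Differentiate the relation implicitly: treat y = y(x) and apply the chain rule, so every y-derivative picks up a y' = dy/dx factor.

With everything moved to the left-hand side, differentiate term by term:
  d/dx[-2y^2] = -4y·y'
  d/dx[e^(x)] = e^(x)

Separating the contributions that come from x directly and those that come through y:
  without y':      e^(x)
  multiplying y':  -4y

so (e^(x)) + (-4y)·y' = 0, and therefore
  dy/dx = -(e^(x))/(-4y) = e^(x)/(4y)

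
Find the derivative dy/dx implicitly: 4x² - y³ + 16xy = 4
Differentiate the relation implicitly: treat y = y(x) and apply the chain rule, so every y-derivative picks up a y' = dy/dx factor.

With everything moved to the left-hand side, differentiate term by term:
  d/dx[4x^2] = 8x
  d/dx[16xy] = 16x·y' + 16y
  d/dx[-y^3] = -3y^2·y'
  d/dx[-4] = 0

Separating the contributions that come from x directly and those that come through y:
  without y':      8x + 16y
  multiplying y':  16x - 3y^2

so (8x + 16y) + (16x - 3y^2)·y' = 0, and therefore
  dy/dx = -(8x + 16y)/(16x - 3y^2) = 8(-x - 2y)/(16x - 3y^2)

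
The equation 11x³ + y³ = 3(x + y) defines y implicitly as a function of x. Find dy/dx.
Differentiate both sides with respect to x, treating y as y(x). By the chain rule, any term containing y contributes a factor of y' = dy/dx when we differentiate it.

Move every term to one side and write the relation as F(x, y) = 0. Term by term,
  d/dx[11x^3] = 33x^2
  d/dx[-3x] = -3
  d/dx[y^3] = 3y^2·y'
  d/dx[-3y] = -3·y'

The pieces without y' make up ∂F/∂x and the coefficient of y' is ∂F/∂y:
  ∂F/∂x = 33x^2 - 3,
  ∂F/∂y = 3y^2 - 3.

Since d/dx[F] = ∂F/∂x + (∂F/∂y)·y' = 0, solve for y':
  (∂F/∂y)·y' = -∂F/∂x
  dy/dx = -(∂F/∂x)/(∂F/∂y) = -(33x^2 - 3)/(3y^2 - 3) = (1 - 11x^2)/(y^2 - 1)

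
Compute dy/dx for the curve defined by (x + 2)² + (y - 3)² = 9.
Differentiate both sides with respect to x, treating y as y(x). By the chain rule, any term containing y contributes a factor of y' = dy/dx when we differentiate it.

Move every term to one side and write the relation as F(x, y) = 0. Term by term,
  d/dx[(x + 2)^2] = 2x + 4
  d/dx[(y - 3)^2] = 2·y'(y - 3)
  d/dx[-9] = 0

The pieces without y' make up ∂F/∂x and the coefficient of y' is ∂F/∂y:
  ∂F/∂x = 2x + 4,
  ∂F/∂y = 2y - 6.

Since d/dx[F] = ∂F/∂x + (∂F/∂y)·y' = 0, solve for y':
  (∂F/∂y)·y' = -∂F/∂x
  dy/dx = -(∂F/∂x)/(∂F/∂y) = -(2x + 4)/(2y - 6) = (-x - 2)/(y - 3)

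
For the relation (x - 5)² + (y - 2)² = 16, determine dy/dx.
Differentiate the relation implicitly: treat y = y(x) and apply the chain rule, so every y-derivative picks up a y' = dy/dx factor.

With everything moved to the left-hand side, differentiate term by term:
  d/dx[(x - 5)^2] = 2x - 10
  d/dx[(y - 2)^2] = 2·y'(y - 2)
  d/dx[-16] = 0

Separating the contributions that come from x directly and those that come through y:
  without y':      2x - 10
  multiplying y':  2y - 4

so (2x - 10) + (2y - 4)·y' = 0, and therefore
  dy/dx = -(2x - 10)/(2y - 4) = (5 - x)/(y - 2)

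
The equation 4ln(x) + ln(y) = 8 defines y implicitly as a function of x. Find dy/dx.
Apply d/dx to both sides, remembering that y depends on x. Each occurrence of y therefore brings in a y' = dy/dx via the chain rule.

With F(x, y) equal to the left-hand side minus the right, differentiate F term by term:
  d/dx[4ln(x)] = 4/x
  d/dx[ln(y)] = y'/y
  d/dx[-8] = 0
Adding these up, d/dx[F] = 0 becomes
  (4/x) + (1/y)·y' = 0,
so isolating y',
  dy/dx = -(4/x)/(1/y) = -4y/x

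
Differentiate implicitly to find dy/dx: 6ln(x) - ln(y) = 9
Differentiate both sides with respect to x, treating y as y(x). By the chain rule, any term containing y contributes a factor of y' = dy/dx when we differentiate it.

Move every term to one side and write the relation as F(x, y) = 0. Term by term,
  d/dx[6ln(x)] = 6/x
  d/dx[-ln(y)] = -y'/y
  d/dx[-9] = 0

The pieces without y' make up ∂F/∂x and the coefficient of y' is ∂F/∂y:
  ∂F/∂x = 6/x,
  ∂F/∂y = -1/y.

Since d/dx[F] = ∂F/∂x + (∂F/∂y)·y' = 0, solve for y':
  (∂F/∂y)·y' = -∂F/∂x
  dy/dx = -(∂F/∂x)/(∂F/∂y) = -(6/x)/(-1/y) = 6y/x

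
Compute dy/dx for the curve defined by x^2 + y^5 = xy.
Differentiate both sides with respect to x, treating y as y(x). By the chain rule, any term containing y contributes a factor of y' = dy/dx when we differentiate it.

Move every term to one side and write the relation as F(x, y) = 0. Term by term,
  d/dx[x^2] = 2x
  d/dx[-xy] = -x·y' - y
  d/dx[y^5] = 5y^4·y'

The pieces without y' make up ∂F/∂x and the coefficient of y' is ∂F/∂y:
  ∂F/∂x = 2x - y,
  ∂F/∂y = -x + 5y^4.

Since d/dx[F] = ∂F/∂x + (∂F/∂y)·y' = 0, solve for y':
  (∂F/∂y)·y' = -∂F/∂x
  dy/dx = -(∂F/∂x)/(∂F/∂y) = -(2x - y)/(-x + 5y^4) = (2x - y)/(x - 5y^4)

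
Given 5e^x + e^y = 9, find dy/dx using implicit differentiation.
Apply d/dx to both sides, remembering that y depends on x. Each occurrence of y therefore brings in a y' = dy/dx via the chain rule.

With F(x, y) equal to the left-hand side minus the right, differentiate F term by term:
  d/dx[5e^(x)] = 5e^(x)
  d/dx[e^(y)] = y'·e^(y)
  d/dx[-9] = 0
Adding these up, d/dx[F] = 0 becomes
  (5e^(x)) + (e^(y))·y' = 0,
so isolating y',
  dy/dx = -(5e^(x))/(e^(y)) = -5e^(x - y)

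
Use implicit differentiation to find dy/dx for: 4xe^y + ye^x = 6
Apply d/dx to both sides, remembering that y depends on x. Each occurrence of y therefore brings in a y' = dy/dx via the chain rule.

With F(x, y) equal to the left-hand side minus the right, differentiate F term by term:
  d/dx[4x·e^(y)] = 4x·y'·e^(y) + 4e^(y)
  d/dx[y·e^(x)] = y·e^(x) + y'·e^(x)
  d/dx[-6] = 0
Adding these up, d/dx[F] = 0 becomes
  (y·e^(x) + 4e^(y)) + (4x·e^(y) + e^(x))·y' = 0,
so isolating y',
  dy/dx = -(y·e^(x) + 4e^(y))/(4x·e^(y) + e^(x)) = (-y·e^(x) - 4e^(y))/(4x·e^(y) + e^(x))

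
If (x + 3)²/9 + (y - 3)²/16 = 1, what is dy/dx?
Apply d/dx to both sides, remembering that y depends on x. Each occurrence of y therefore brings in a y' = dy/dx via the chain rule.

With F(x, y) equal to the left-hand side minus the right, differentiate F term by term:
  d/dx[(x + 3)^2/9] = 2x/9 + 2/3
  d/dx[(y - 3)^2/16] = y'(y - 3)/8
  d/dx[-1] = 0
Adding these up, d/dx[F] = 0 becomes
  (2x/9 + 2/3) + (y/8 - 3/8)·y' = 0,
so isolating y',
  dy/dx = -(2x/9 + 2/3)/(y/8 - 3/8)
        = -(2(x + 3)/9)/((y - 3)/8) = 16(-x - 3)/(9(y - 3))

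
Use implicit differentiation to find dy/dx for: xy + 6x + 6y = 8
Differentiate both sides with respect to x, treating y as y(x). By the chain rule, any term containing y contributes a factor of y' = dy/dx when we differentiate it.

Move every term to one side and write the relation as F(x, y) = 0. Term by term,
  d/dx[xy] = x·y' + y
  d/dx[6x] = 6
  d/dx[6y] = 6·y'
  d/dx[-8] = 0

The pieces without y' make up ∂F/∂x and the coefficient of y' is ∂F/∂y:
  ∂F/∂x = y + 6,
  ∂F/∂y = x + 6.

Since d/dx[F] = ∂F/∂x + (∂F/∂y)·y' = 0, solve for y':
  (∂F/∂y)·y' = -∂F/∂x
  dy/dx = -(∂F/∂x)/(∂F/∂y) = -(y + 6)/(x + 6) = (-y - 6)/(x + 6)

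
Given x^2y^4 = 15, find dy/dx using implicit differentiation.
Differentiate the relation implicitly: treat y = y(x) and apply the chain rule, so every y-derivative picks up a y' = dy/dx factor.

With everything moved to the left-hand side, differentiate term by term:
  d/dx[x^2y^4] = 4x^2y^3·y' + 2xy^4
  d/dx[-15] = 0

Separating the contributions that come from x directly and those that come through y:
  without y':      2xy^4
  multiplying y':  4x^2y^3

so (2xy^4) + (4x^2y^3)·y' = 0, and therefore
  dy/dx = -(2xy^4)/(4x^2y^3) = -y/(2x)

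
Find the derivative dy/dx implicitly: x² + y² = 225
Take d/dx of both sides. Since y is implicitly a function of x, the chain rule attaches a y' = dy/dx factor whenever we differentiate through y.

Set F(x, y) = (left side) − (right side), so the curve is F = 0. Differentiating each term of F:
  d/dx[x^2] = 2x
  d/dx[y^2] = 2y·y'
  d/dx[-225] = 0

Collecting, the y'-free part is the partial derivative in x and the y' coefficient is the partial derivative in y:
  ∂F/∂x = 2x
  ∂F/∂y = 2y

so d/dx[F(x, y(x))] = ∂F/∂x + (∂F/∂y)·y' = 0. Rearranging,
  dy/dx = -(∂F/∂x)/(∂F/∂y) = -(2x)/(2y) = -x/y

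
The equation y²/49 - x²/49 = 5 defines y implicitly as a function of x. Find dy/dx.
Apply d/dx to both sides, remembering that y depends on x. Each occurrence of y therefore brings in a y' = dy/dx via the chain rule.

With F(x, y) equal to the left-hand side minus the right, differentiate F term by term:
  d/dx[-x^2/49] = -2x/49
  d/dx[y^2/49] = 2y·y'/49
  d/dx[-5] = 0
Adding these up, d/dx[F] = 0 becomes
  (-2x/49) + (2y/49)·y' = 0,
so isolating y',
  dy/dx = -(-2x/49)/(2y/49) = x/y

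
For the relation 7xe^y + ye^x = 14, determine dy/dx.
Apply d/dx to both sides, remembering that y depends on x. Each occurrence of y therefore brings in a y' = dy/dx via the chain rule.

With F(x, y) equal to the left-hand side minus the right, differentiate F term by term:
  d/dx[7x·e^(y)] = 7x·y'·e^(y) + 7e^(y)
  d/dx[y·e^(x)] = y·e^(x) + y'·e^(x)
  d/dx[-14] = 0
Adding these up, d/dx[F] = 0 becomes
  (y·e^(x) + 7e^(y)) + (7x·e^(y) + e^(x))·y' = 0,
so isolating y',
  dy/dx = -(y·e^(x) + 7e^(y))/(7x·e^(y) + e^(x)) = (-y·e^(x) - 7e^(y))/(7x·e^(y) + e^(x))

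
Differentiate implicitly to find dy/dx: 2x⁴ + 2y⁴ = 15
Differentiate the relation implicitly: treat y = y(x) and apply the chain rule, so every y-derivative picks up a y' = dy/dx factor.

With everything moved to the left-hand side, differentiate term by term:
  d/dx[2x^4] = 8x^3
  d/dx[2y^4] = 8y^3·y'
  d/dx[-15] = 0

Separating the contributions that come from x directly and those that come through y:
  without y':      8x^3
  multiplying y':  8y^3

so (8x^3) + (8y^3)·y' = 0, and therefore
  dy/dx = -(8x^3)/(8y^3) = -x^3/y^3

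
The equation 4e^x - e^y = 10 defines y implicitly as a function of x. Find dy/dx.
Differentiate both sides with respect to x, treating y as y(x). By the chain rule, any term containing y contributes a factor of y' = dy/dx when we differentiate it.

Move every term to one side and write the relation as F(x, y) = 0. Term by term,
  d/dx[4e^(x)] = 4e^(x)
  d/dx[-e^(y)] = -y'·e^(y)
  d/dx[-10] = 0

The pieces without y' make up ∂F/∂x and the coefficient of y' is ∂F/∂y:
  ∂F/∂x = 4e^(x),
  ∂F/∂y = -e^(y).

Since d/dx[F] = ∂F/∂x + (∂F/∂y)·y' = 0, solve for y':
  (∂F/∂y)·y' = -∂F/∂x
  dy/dx = -(∂F/∂x)/(∂F/∂y) = -(4e^(x))/(-e^(y)) = 4e^(x - y)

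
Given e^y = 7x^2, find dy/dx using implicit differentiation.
Apply d/dx to both sides, remembering that y depends on x. Each occurrence of y therefore brings in a y' = dy/dx via the chain rule.

With F(x, y) equal to the left-hand side minus the right, differentiate F term by term:
  d/dx[-7x^2] = -14x
  d/dx[e^(y)] = y'·e^(y)
Adding these up, d/dx[F] = 0 becomes
  (-14x) + (e^(y))·y' = 0,
so isolating y',
  dy/dx = -(-14x)/(e^(y)) = 14x·e^(-y)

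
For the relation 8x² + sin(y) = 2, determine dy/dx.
Apply d/dx to both sides, remembering that y depends on x. Each occurrence of y therefore brings in a y' = dy/dx via the chain rule.

With F(x, y) equal to the left-hand side minus the right, differentiate F term by term:
  d/dx[8x^2] = 16x
  d/dx[sin(y)] = y'·cos(y)
  d/dx[-2] = 0
Adding these up, d/dx[F] = 0 becomes
  (16x) + (cos(y))·y' = 0,
so isolating y',
  dy/dx = -(16x)/(cos(y)) = -16x/cos(y)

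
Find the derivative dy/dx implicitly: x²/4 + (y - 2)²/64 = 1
Differentiate the relation implicitly: treat y = y(x) and apply the chain rule, so every y-derivative picks up a y' = dy/dx factor.

With everything moved to the left-hand side, differentiate term by term:
  d/dx[x^2/4] = x/2
  d/dx[(y - 2)^2/64] = y'(y - 2)/32
  d/dx[-1] = 0

Separating the contributions that come from x directly and those that come through y:
  without y':      x/2
  multiplying y':  y/32 - 1/16

so (x/2) + (y/32 - 1/16)·y' = 0, and therefore
  dy/dx = -(x/2)/(y/32 - 1/16)
        = -(x/2)/((y - 2)/32) = -16x/(y - 2)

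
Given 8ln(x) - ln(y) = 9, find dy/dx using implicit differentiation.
Differentiate the relation implicitly: treat y = y(x) and apply the chain rule, so every y-derivative picks up a y' = dy/dx factor.

With everything moved to the left-hand side, differentiate term by term:
  d/dx[8ln(x)] = 8/x
  d/dx[-ln(y)] = -y'/y
  d/dx[-9] = 0

Separating the contributions that come from x directly and those that come through y:
  without y':      8/x
  multiplying y':  -1/y

so (8/x) + (-1/y)·y' = 0, and therefore
  dy/dx = -(8/x)/(-1/y) = 8y/x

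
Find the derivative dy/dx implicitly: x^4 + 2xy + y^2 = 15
Apply d/dx to both sides, remembering that y depends on x. Each occurrence of y therefore brings in a y' = dy/dx via the chain rule.

With F(x, y) equal to the left-hand side minus the right, differentiate F term by term:
  d/dx[x^4] = 4x^3
  d/dx[2xy] = 2x·y' + 2y
  d/dx[y^2] = 2y·y'
  d/dx[-15] = 0
Adding these up, d/dx[F] = 0 becomes
  (4x^3 + 2y) + (2x + 2y)·y' = 0,
so isolating y',
  dy/dx = -(4x^3 + 2y)/(2x + 2y) = (-2x^3 - y)/(x + y)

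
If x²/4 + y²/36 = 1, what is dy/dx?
Apply d/dx to both sides, remembering that y depends on x. Each occurrence of y therefore brings in a y' = dy/dx via the chain rule.

With F(x, y) equal to the left-hand side minus the right, differentiate F term by term:
  d/dx[x^2/4] = x/2
  d/dx[y^2/36] = y·y'/18
  d/dx[-1] = 0
Adding these up, d/dx[F] = 0 becomes
  (x/2) + (y/18)·y' = 0,
so isolating y',
  dy/dx = -(x/2)/(y/18) = -9x/y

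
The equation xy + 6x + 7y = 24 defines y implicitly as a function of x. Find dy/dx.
Take d/dx of both sides. Since y is implicitly a function of x, the chain rule attaches a y' = dy/dx factor whenever we differentiate through y.

Set F(x, y) = (left side) − (right side), so the curve is F = 0. Differentiating each term of F:
  d/dx[xy] = x·y' + y
  d/dx[6x] = 6
  d/dx[7y] = 7·y'
  d/dx[-24] = 0

Collecting, the y'-free part is the partial derivative in x and the y' coefficient is the partial derivative in y:
  ∂F/∂x = y + 6
  ∂F/∂y = x + 7

so d/dx[F(x, y(x))] = ∂F/∂x + (∂F/∂y)·y' = 0. Rearranging,
  dy/dx = -(∂F/∂x)/(∂F/∂y) = -(y + 6)/(x + 7) = (-y - 6)/(x + 7)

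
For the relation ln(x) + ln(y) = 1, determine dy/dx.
Take d/dx of both sides. Since y is implicitly a function of x, the chain rule attaches a y' = dy/dx factor whenever we differentiate through y.

Set F(x, y) = (left side) − (right side), so the curve is F = 0. Differentiating each term of F:
  d/dx[ln(x)] = 1/x
  d/dx[ln(y)] = y'/y
  d/dx[-1] = 0

Collecting, the y'-free part is the partial derivative in x and the y' coefficient is the partial derivative in y:
  ∂F/∂x = 1/x
  ∂F/∂y = 1/y

so d/dx[F(x, y(x))] = ∂F/∂x + (∂F/∂y)·y' = 0. Rearranging,
  dy/dx = -(∂F/∂x)/(∂F/∂y) = -(1/x)/(1/y) = -y/x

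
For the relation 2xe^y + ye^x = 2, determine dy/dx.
Differentiate both sides with respect to x, treating y as y(x). By the chain rule, any term containing y contributes a factor of y' = dy/dx when we differentiate it.

Move every term to one side and write the relation as F(x, y) = 0. Term by term,
  d/dx[2x·e^(y)] = 2x·y'·e^(y) + 2e^(y)
  d/dx[y·e^(x)] = y·e^(x) + y'·e^(x)
  d/dx[-2] = 0

The pieces without y' make up ∂F/∂x and the coefficient of y' is ∂F/∂y:
  ∂F/∂x = y·e^(x) + 2e^(y),
  ∂F/∂y = 2x·e^(y) + e^(x).

Since d/dx[F] = ∂F/∂x + (∂F/∂y)·y' = 0, solve for y':
  (∂F/∂y)·y' = -∂F/∂x
  dy/dx = -(∂F/∂x)/(∂F/∂y) = -(y·e^(x) + 2e^(y))/(2x·e^(y) + e^(x)) = (-y·e^(x) - 2e^(y))/(2x·e^(y) + e^(x))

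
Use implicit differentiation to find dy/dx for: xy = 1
Differentiate both sides with respect to x, treating y as y(x). By the chain rule, any term containing y contributes a factor of y' = dy/dx when we differentiate it.

Move every term to one side and write the relation as F(x, y) = 0. Term by term,
  d/dx[xy] = x·y' + y
  d/dx[-1] = 0

The pieces without y' make up ∂F/∂x and the coefficient of y' is ∂F/∂y:
  ∂F/∂x = y,
  ∂F/∂y = x.

Since d/dx[F] = ∂F/∂x + (∂F/∂y)·y' = 0, solve for y':
  (∂F/∂y)·y' = -∂F/∂x
  dy/dx = -(∂F/∂x)/(∂F/∂y) = -(y)/(x) = -y/x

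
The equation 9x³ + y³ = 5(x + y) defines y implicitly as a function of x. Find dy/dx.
Take d/dx of both sides. Since y is implicitly a function of x, the chain rule attaches a y' = dy/dx factor whenever we differentiate through y.

Set F(x, y) = (left side) − (right side), so the curve is F = 0. Differentiating each term of F:
  d/dx[9x^3] = 27x^2
  d/dx[-5x] = -5
  d/dx[y^3] = 3y^2·y'
  d/dx[-5y] = -5·y'

Collecting, the y'-free part is the partial derivative in x and the y' coefficient is the partial derivative in y:
  ∂F/∂x = 27x^2 - 5
  ∂F/∂y = 3y^2 - 5

so d/dx[F(x, y(x))] = ∂F/∂x + (∂F/∂y)·y' = 0. Rearranging,
  dy/dx = -(∂F/∂x)/(∂F/∂y) = -(27x^2 - 5)/(3y^2 - 5) = (5 - 27x^2)/(3y^2 - 5)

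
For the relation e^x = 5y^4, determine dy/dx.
Apply d/dx to both sides, remembering that y depends on x. Each occurrence of y therefore brings in a y' = dy/dx via the chain rule.

With F(x, y) equal to the left-hand side minus the right, differentiate F term by term:
  d/dx[-5y^4] = -20y^3·y'
  d/dx[e^(x)] = e^(x)
Adding these up, d/dx[F] = 0 becomes
  (e^(x)) + (-20y^3)·y' = 0,
so isolating y',
  dy/dx = -(e^(x))/(-20y^3) = e^(x)/(20y^3)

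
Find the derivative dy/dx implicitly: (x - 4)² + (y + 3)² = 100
Apply d/dx to both sides, remembering that y depends on x. Each occurrence of y therefore brings in a y' = dy/dx via the chain rule.

With F(x, y) equal to the left-hand side minus the right, differentiate F term by term:
  d/dx[(x - 4)^2] = 2x - 8
  d/dx[(y + 3)^2] = 2·y'(y + 3)
  d/dx[-100] = 0
Adding these up, d/dx[F] = 0 becomes
  (2x - 8) + (2y + 6)·y' = 0,
so isolating y',
  dy/dx = -(2x - 8)/(2y + 6) = (4 - x)/(y + 3)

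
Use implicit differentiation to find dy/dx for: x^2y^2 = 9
Apply d/dx to both sides, remembering that y depends on x. Each occurrence of y therefore brings in a y' = dy/dx via the chain rule.

With F(x, y) equal to the left-hand side minus the right, differentiate F term by term:
  d/dx[x^2y^2] = 2x^2y·y' + 2xy^2
  d/dx[-9] = 0
Adding these up, d/dx[F] = 0 becomes
  (2xy^2) + (2x^2y)·y' = 0,
so isolating y',
  dy/dx = -(2xy^2)/(2x^2y) = -y/x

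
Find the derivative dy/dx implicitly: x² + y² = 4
Apply d/dx to both sides, remembering that y depends on x. Each occurrence of y therefore brings in a y' = dy/dx via the chain rule.

With F(x, y) equal to the left-hand side minus the right, differentiate F term by term:
  d/dx[x^2] = 2x
  d/dx[y^2] = 2y·y'
  d/dx[-4] = 0
Adding these up, d/dx[F] = 0 becomes
  (2x) + (2y)·y' = 0,
so isolating y',
  dy/dx = -(2x)/(2y) = -x/y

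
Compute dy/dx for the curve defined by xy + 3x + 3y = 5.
Apply d/dx to both sides, remembering that y depends on x. Each occurrence of y therefore brings in a y' = dy/dx via the chain rule.

With F(x, y) equal to the left-hand side minus the right, differentiate F term by term:
  d/dx[xy] = x·y' + y
  d/dx[3x] = 3
  d/dx[3y] = 3·y'
  d/dx[-5] = 0
Adding these up, d/dx[F] = 0 becomes
  (y + 3) + (x + 3)·y' = 0,
so isolating y',
  dy/dx = -(y + 3)/(x + 3) = (-y - 3)/(x + 3)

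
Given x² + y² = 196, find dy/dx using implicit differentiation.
Apply d/dx to both sides, remembering that y depends on x. Each occurrence of y therefore brings in a y' = dy/dx via the chain rule.

With F(x, y) equal to the left-hand side minus the right, differentiate F term by term:
  d/dx[x^2] = 2x
  d/dx[y^2] = 2y·y'
  d/dx[-196] = 0
Adding these up, d/dx[F] = 0 becomes
  (2x) + (2y)·y' = 0,
so isolating y',
  dy/dx = -(2x)/(2y) = -x/y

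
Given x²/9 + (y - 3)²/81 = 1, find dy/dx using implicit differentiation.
Differentiate both sides with respect to x, treating y as y(x). By the chain rule, any term containing y contributes a factor of y' = dy/dx when we differentiate it.

Move every term to one side and write the relation as F(x, y) = 0. Term by term,
  d/dx[x^2/9] = 2x/9
  d/dx[(y - 3)^2/81] = 2·y'(y - 3)/81
  d/dx[-1] = 0

The pieces without y' make up ∂F/∂x and the coefficient of y' is ∂F/∂y:
  ∂F/∂x = 2x/9,
  ∂F/∂y = 2y/81 - 2/27.

Since d/dx[F] = ∂F/∂x + (∂F/∂y)·y' = 0, solve for y':
  (∂F/∂y)·y' = -∂F/∂x
  dy/dx = -(∂F/∂x)/(∂F/∂y) = -(2x/9)/(2y/81 - 2/27)
        = -(2x/9)/(2(y - 3)/81) = -9x/(y - 3)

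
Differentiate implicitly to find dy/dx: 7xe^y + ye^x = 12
Apply d/dx to both sides, remembering that y depends on x. Each occurrence of y therefore brings in a y' = dy/dx via the chain rule.

With F(x, y) equal to the left-hand side minus the right, differentiate F term by term:
  d/dx[7x·e^(y)] = 7x·y'·e^(y) + 7e^(y)
  d/dx[y·e^(x)] = y·e^(x) + y'·e^(x)
  d/dx[-12] = 0
Adding these up, d/dx[F] = 0 becomes
  (y·e^(x) + 7e^(y)) + (7x·e^(y) + e^(x))·y' = 0,
so isolating y',
  dy/dx = -(y·e^(x) + 7e^(y))/(7x·e^(y) + e^(x)) = (-y·e^(x) - 7e^(y))/(7x·e^(y) + e^(x))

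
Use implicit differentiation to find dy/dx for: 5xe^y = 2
Apply d/dx to both sides, remembering that y depends on x. Each occurrence of y therefore brings in a y' = dy/dx via the chain rule.

With F(x, y) equal to the left-hand side minus the right, differentiate F term by term:
  d/dx[5x·e^(y)] = 5x·y'·e^(y) + 5e^(y)
  d/dx[-2] = 0
Adding these up, d/dx[F] = 0 becomes
  (5e^(y)) + (5x·e^(y))·y' = 0,
so isolating y',
  dy/dx = -(5e^(y))/(5x·e^(y)) = -1/x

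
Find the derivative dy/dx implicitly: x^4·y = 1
Take d/dx of both sides. Since y is implicitly a function of x, the chain rule attaches a y' = dy/dx factor whenever we differentiate through y.

Set F(x, y) = (left side) − (right side), so the curve is F = 0. Differentiating each term of F:
  d/dx[x^4y] = x^4·y' + 4x^3y
  d/dx[-1] = 0

Collecting, the y'-free part is the partial derivative in x and the y' coefficient is the partial derivative in y:
  ∂F/∂x = 4x^3y
  ∂F/∂y = x^4

so d/dx[F(x, y(x))] = ∂F/∂x + (∂F/∂y)·y' = 0. Rearranging,
  dy/dx = -(∂F/∂x)/(∂F/∂y) = -(4x^3y)/(x^4) = -4y/x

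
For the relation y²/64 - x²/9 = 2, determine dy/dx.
Take d/dx of both sides. Since y is implicitly a function of x, the chain rule attaches a y' = dy/dx factor whenever we differentiate through y.

Set F(x, y) = (left side) − (right side), so the curve is F = 0. Differentiating each term of F:
  d/dx[-x^2/9] = -2x/9
  d/dx[y^2/64] = y·y'/32
  d/dx[-2] = 0

Collecting, the y'-free part is the partial derivative in x and the y' coefficient is the partial derivative in y:
  ∂F/∂x = -2x/9
  ∂F/∂y = y/32

so d/dx[F(x, y(x))] = ∂F/∂x + (∂F/∂y)·y' = 0. Rearranging,
  dy/dx = -(∂F/∂x)/(∂F/∂y) = -(-2x/9)/(y/32) = 64x/(9y)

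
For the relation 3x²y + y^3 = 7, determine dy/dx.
Apply d/dx to both sides, remembering that y depends on x. Each occurrence of y therefore brings in a y' = dy/dx via the chain rule.

With F(x, y) equal to the left-hand side minus the right, differentiate F term by term:
  d/dx[3x^2y] = 3x^2·y' + 6xy
  d/dx[y^3] = 3y^2·y'
  d/dx[-7] = 0
Adding these up, d/dx[F] = 0 becomes
  (6xy) + (3x^2 + 3y^2)·y' = 0,
so isolating y',
  dy/dx = -(6xy)/(3x^2 + 3y^2) = -2xy/(x^2 + y^2)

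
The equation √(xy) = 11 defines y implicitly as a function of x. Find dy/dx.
Differentiate the relation implicitly: treat y = y(x) and apply the chain rule, so every y-derivative picks up a y' = dy/dx factor.

With everything moved to the left-hand side, differentiate term by term:
  d/dx[√(xy)] = √(xy)(x·y'/2 + y/2)/(xy)
  d/dx[-11] = 0

Separating the contributions that come from x directly and those that come through y:
  without y':      √(xy)/(2x)
  multiplying y':  √(xy)/(2y)

so (√(xy)/(2x)) + (√(xy)/(2y))·y' = 0, and therefore
  dy/dx = -(√(xy)/(2x))/(√(xy)/(2y)) = -y/x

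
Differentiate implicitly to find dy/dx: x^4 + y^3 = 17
Differentiate the relation implicitly: treat y = y(x) and apply the chain rule, so every y-derivative picks up a y' = dy/dx factor.

With everything moved to the left-hand side, differentiate term by term:
  d/dx[x^4] = 4x^3
  d/dx[y^3] = 3y^2·y'
  d/dx[-17] = 0

Separating the contributions that come from x directly and those that come through y:
  without y':      4x^3
  multiplying y':  3y^2

so (4x^3) + (3y^2)·y' = 0, and therefore
  dy/dx = -(4x^3)/(3y^2) = -4x^3/(3y^2)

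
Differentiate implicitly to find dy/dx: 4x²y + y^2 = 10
Apply d/dx to both sides, remembering that y depends on x. Each occurrence of y therefore brings in a y' = dy/dx via the chain rule.

With F(x, y) equal to the left-hand side minus the right, differentiate F term by term:
  d/dx[4x^2y] = 4x^2·y' + 8xy
  d/dx[y^2] = 2y·y'
  d/dx[-10] = 0
Adding these up, d/dx[F] = 0 becomes
  (8xy) + (4x^2 + 2y)·y' = 0,
so isolating y',
  dy/dx = -(8xy)/(4x^2 + 2y) = -4xy/(2x^2 + y)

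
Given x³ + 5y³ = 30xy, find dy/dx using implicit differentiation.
Take d/dx of both sides. Since y is implicitly a function of x, the chain rule attaches a y' = dy/dx factor whenever we differentiate through y.

Set F(x, y) = (left side) − (right side), so the curve is F = 0. Differentiating each term of F:
  d/dx[x^3] = 3x^2
  d/dx[-30xy] = -30x·y' - 30y
  d/dx[5y^3] = 15y^2·y'

Collecting, the y'-free part is the partial derivative in x and the y' coefficient is the partial derivative in y:
  ∂F/∂x = 3x^2 - 30y
  ∂F/∂y = -30x + 15y^2

so d/dx[F(x, y(x))] = ∂F/∂x + (∂F/∂y)·y' = 0. Rearranging,
  dy/dx = -(∂F/∂x)/(∂F/∂y) = -(3x^2 - 30y)/(-30x + 15y^2) = (x^2 - 10y)/(5(2x - y^2))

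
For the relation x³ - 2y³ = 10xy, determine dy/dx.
Take d/dx of both sides. Since y is implicitly a function of x, the chain rule attaches a y' = dy/dx factor whenever we differentiate through y.

Set F(x, y) = (left side) − (right side), so the curve is F = 0. Differentiating each term of F:
  d/dx[x^3] = 3x^2
  d/dx[-10xy] = -10x·y' - 10y
  d/dx[-2y^3] = -6y^2·y'

Collecting, the y'-free part is the partial derivative in x and the y' coefficient is the partial derivative in y:
  ∂F/∂x = 3x^2 - 10y
  ∂F/∂y = -10x - 6y^2

so d/dx[F(x, y(x))] = ∂F/∂x + (∂F/∂y)·y' = 0. Rearranging,
  dy/dx = -(∂F/∂x)/(∂F/∂y) = -(3x^2 - 10y)/(-10x - 6y^2) = (3x^2 - 10y)/(2(5x + 3y^2))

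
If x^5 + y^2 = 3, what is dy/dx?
Apply d/dx to both sides, remembering that y depends on x. Each occurrence of y therefore brings in a y' = dy/dx via the chain rule.

With F(x, y) equal to the left-hand side minus the right, differentiate F term by term:
  d/dx[x^5] = 5x^4
  d/dx[y^2] = 2y·y'
  d/dx[-3] = 0
Adding these up, d/dx[F] = 0 becomes
  (5x^4) + (2y)·y' = 0,
so isolating y',
  dy/dx = -(5x^4)/(2y) = -5x^4/(2y)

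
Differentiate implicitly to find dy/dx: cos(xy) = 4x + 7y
Take d/dx of both sides. Since y is implicitly a function of x, the chain rule attaches a y' = dy/dx factor whenever we differentiate through y.

Set F(x, y) = (left side) − (right side), so the curve is F = 0. Differentiating each term of F:
  d/dx[-4x] = -4
  d/dx[-7y] = -7·y'
  d/dx[cos(xy)] = -(x·y' + y)·sin(xy)

Collecting, the y'-free part is the partial derivative in x and the y' coefficient is the partial derivative in y:
  ∂F/∂x = -y·sin(xy) - 4
  ∂F/∂y = -x·sin(xy) - 7

so d/dx[F(x, y(x))] = ∂F/∂x + (∂F/∂y)·y' = 0. Rearranging,
  dy/dx = -(∂F/∂x)/(∂F/∂y) = -(-y·sin(xy) - 4)/(-x·sin(xy) - 7) = -(y·sin(xy) + 4)/(x·sin(xy) + 7)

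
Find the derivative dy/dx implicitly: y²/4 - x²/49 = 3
Differentiate both sides with respect to x, treating y as y(x). By the chain rule, any term containing y contributes a factor of y' = dy/dx when we differentiate it.

Move every term to one side and write the relation as F(x, y) = 0. Term by term,
  d/dx[-x^2/49] = -2x/49
  d/dx[y^2/4] = y·y'/2
  d/dx[-3] = 0

The pieces without y' make up ∂F/∂x and the coefficient of y' is ∂F/∂y:
  ∂F/∂x = -2x/49,
  ∂F/∂y = y/2.

Since d/dx[F] = ∂F/∂x + (∂F/∂y)·y' = 0, solve for y':
  (∂F/∂y)·y' = -∂F/∂x
  dy/dx = -(∂F/∂x)/(∂F/∂y) = -(-2x/49)/(y/2) = 4x/(49y)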